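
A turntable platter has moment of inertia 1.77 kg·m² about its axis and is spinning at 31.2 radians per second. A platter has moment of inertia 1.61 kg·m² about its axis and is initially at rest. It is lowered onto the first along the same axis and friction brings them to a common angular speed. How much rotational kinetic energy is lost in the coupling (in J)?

No external torque acts about the common axis, so total angular momentum is conserved.
Taking A's sense as positive: L = (1.770)(31.2) = 55.22 kg·m²·rad/s.
Combined I = 1.770 + 1.610 = 3.380 kg·m².
ω_f = L / I = 55.22 / 3.380 = 16.34 rad/s.
KE_i = ½ΣIω² = 861.5 J; KE_f = ½(3.380)(16.34)² = 451.1 J.

ΔKE lost ≈ 410 J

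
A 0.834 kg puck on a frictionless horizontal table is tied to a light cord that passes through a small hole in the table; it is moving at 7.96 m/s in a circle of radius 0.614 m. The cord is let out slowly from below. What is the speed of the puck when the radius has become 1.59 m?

Central (radial) force ⇒ zero torque about the center ⇒ m v r is constant.
v₂ = v₁ r₁ / r₂ = (7.96)(0.614) / (1.59) = 3.074 m/s.

v₂ ≈ 3.07 m/s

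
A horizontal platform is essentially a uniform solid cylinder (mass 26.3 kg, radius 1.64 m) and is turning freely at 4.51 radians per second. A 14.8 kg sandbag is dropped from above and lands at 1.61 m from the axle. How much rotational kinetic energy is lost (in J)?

energy lost ≈ 187 J

The added mass arrives with no angular momentum about the axle, and any external torque about the axle is negligible, so the system's angular momentum is conserved.
I_p = ½(26.3)(1.64)² = 35.37 kg·m².
Added inertia Σmr² = (14.8)(1.61)² = 38.36 kg·m²; I_f = 35.37 + 38.36 = 73.73 kg·m².
ω_f = I_p ω_i / I_f = (35.37)(4.51) / 73.73 = 2.163 rad/s.
KE_i = ½(35.37)(4.510 rad/s)² = 359.7 J; KE_f = ½(73.73)(2.163)² = 172.5 J.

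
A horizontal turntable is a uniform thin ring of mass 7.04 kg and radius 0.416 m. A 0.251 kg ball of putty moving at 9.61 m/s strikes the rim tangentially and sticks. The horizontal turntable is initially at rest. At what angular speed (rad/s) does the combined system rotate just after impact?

|ω_f| ≈ 0.795 rad/s

About the axle the impulsive forces during the collision are internal, so angular momentum about that axis is conserved.
I_p = (7.04)(0.416)² = 1.218 kg·m². Taking the sense of the ball of putty's angular momentum as positive, L_{ball} = m v R = (0.251)(9.61)(0.416) = 1.003 kg·m²/s.
L_i = 0 + 1.003 = 1.003 kg·m²/s.
After sticking, I_f = I_p + m R² = 1.218 + (0.251)(0.416)² = 1.262 kg·m².
ω_f = L_i / I_f = 1.003 / 1.262 = 0.7953 rad/s.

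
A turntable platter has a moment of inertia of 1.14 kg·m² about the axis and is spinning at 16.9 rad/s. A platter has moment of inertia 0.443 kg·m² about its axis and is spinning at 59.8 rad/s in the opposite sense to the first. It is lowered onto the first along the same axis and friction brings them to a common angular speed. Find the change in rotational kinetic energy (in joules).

ΔKE ≈ -938 J

The coupling torques are internal; angular momentum about the shared axis is conserved.
Taking A's sense as positive: L = (1.140)(16.9) − (0.4430)(59.8) = -7.225 kg·m²·rad/s.
Combined I = 1.140 + 0.4430 = 1.583 kg·m².
ω_f = L / I = -7.225 / 1.583 = -4.564 rad/s.
KE_i = ½ΣIω² = 954.9 J; KE_f = ½(1.583)(4.564)² = 16.49 J.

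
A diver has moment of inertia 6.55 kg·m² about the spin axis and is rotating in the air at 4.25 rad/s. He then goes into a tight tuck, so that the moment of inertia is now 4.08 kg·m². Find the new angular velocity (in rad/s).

ω₂ ≈ 6.82 rad/s

Angular momentum about the spin axis is conserved since the torque about it is zero.
ω₂ = I₁ω₁ / I₂ = (6.550)(4.25 rad/s) / (4.080) = 6.823 rad/s.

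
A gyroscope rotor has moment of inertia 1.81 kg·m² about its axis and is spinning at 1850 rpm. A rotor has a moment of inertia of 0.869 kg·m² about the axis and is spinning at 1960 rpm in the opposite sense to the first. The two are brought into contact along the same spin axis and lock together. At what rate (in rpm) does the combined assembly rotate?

|ω_f| ≈ 614 rpm

No external torque acts about the common axis, so total angular momentum is conserved.
Taking A's sense as positive: L = (1.810)(1850) − (0.8690)(1960) = 1645 kg·m²·rpm.
Combined I = 1.810 + 0.8690 = 2.679 kg·m².
ω_f = L / I = 1645 / 2.679 = 614.1 rpm.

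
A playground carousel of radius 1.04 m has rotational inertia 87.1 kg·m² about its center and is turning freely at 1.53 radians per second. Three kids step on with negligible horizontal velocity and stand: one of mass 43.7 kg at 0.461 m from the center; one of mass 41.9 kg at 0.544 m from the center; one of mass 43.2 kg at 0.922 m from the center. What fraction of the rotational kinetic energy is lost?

No external torque acts about the center; L_before = L_after.
Added inertia Σmr² = (43.7)(0.461)² + (41.9)(0.544)² + (43.2)(0.922)² = 58.41 kg·m²; I_f = 87.10 + 58.41 = 145.5 kg·m².
ω_f = I_p ω_i / I_f = (87.10)(1.53) / 145.5 = 0.9158 rad/s.
KE_i = ½(87.10)(1.530 rad/s)² = 101.9 J; KE_f = ½(145.5)(0.9158)² = 61.02 J.
Fraction lost = 0.4014.

fraction ≈ 0.401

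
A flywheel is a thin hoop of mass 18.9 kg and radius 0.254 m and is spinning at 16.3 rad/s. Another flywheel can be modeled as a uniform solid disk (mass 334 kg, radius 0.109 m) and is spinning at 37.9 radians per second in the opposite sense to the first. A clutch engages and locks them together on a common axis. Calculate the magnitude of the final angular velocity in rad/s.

The coupling torques are internal; angular momentum about the shared axis is conserved.
Moments of inertia: I_A = (18.9)(0.254)² = 1.219 kg·m²; I_B = ½(334)(0.109)² = 1.984 kg·m².
Taking A's sense as positive: L = (1.219)(16.3) − (1.984)(37.9) = -55.32 kg·m²·rad/s.
Combined I = 1.219 + 1.984 = 3.203 kg·m².
ω_f = L / I = -55.32 / 3.203 = -17.27 rad/s.

|ω_f| ≈ 17.3 rad/s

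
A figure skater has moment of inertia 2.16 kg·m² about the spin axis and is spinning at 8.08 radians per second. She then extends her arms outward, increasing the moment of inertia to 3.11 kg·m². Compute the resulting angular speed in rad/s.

No external torque acts about the spin axis, so angular momentum is conserved.
ω₂ = I₁ω₁ / I₂ = (2.160)(8.08 rad/s) / (3.110) = 5.612 rad/s.

ω₂ ≈ 5.61 rad/s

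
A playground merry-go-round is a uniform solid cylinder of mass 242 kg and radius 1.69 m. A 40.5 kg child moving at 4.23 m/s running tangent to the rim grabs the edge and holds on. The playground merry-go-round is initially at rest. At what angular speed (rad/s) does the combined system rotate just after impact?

|ω_f| ≈ 0.628 rad/s

About the axle the impulsive forces during the collision are internal, so angular momentum about that axis is conserved.
I_p = ½(242)(1.69)² = 345.6 kg·m². Taking the sense of the child's angular momentum as positive, L_{child} = m v R = (40.5)(4.23)(1.69) = 289.5 kg·m²/s.
L_i = 0 + 289.5 = 289.5 kg·m²/s.
After sticking, I_f = I_p + m R² = 345.6 + (40.5)(1.69)² = 461.3 kg·m².
ω_f = L_i / I_f = 289.5 / 461.3 = 0.6277 rad/s.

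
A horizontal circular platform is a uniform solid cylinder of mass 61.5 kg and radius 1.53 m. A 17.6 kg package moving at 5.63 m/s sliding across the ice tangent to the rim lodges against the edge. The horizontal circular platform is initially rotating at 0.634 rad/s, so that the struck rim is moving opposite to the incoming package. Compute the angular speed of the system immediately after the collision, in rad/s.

The axle reaction passes through the central axle and exerts no torque about it; angular momentum about the central axle is conserved through the impact.
I_p = ½(61.5)(1.53)² = 71.98 kg·m². Taking the sense of the package's angular momentum as positive, L_{package} = m v R = (17.6)(5.63)(1.53) = 151.6 kg·m²/s.
L_i = −I_p ω_p + m v R = −(71.98)(0.634) + 151.6 = 106.0 kg·m²/s.
After sticking, I_f = I_p + m R² = 71.98 + (17.6)(1.53)² = 113.2 kg·m².
ω_f = L_i / I_f = 106.0 / 113.2 = 0.9363 rad/s.

|ω_f| ≈ 0.936 rad/s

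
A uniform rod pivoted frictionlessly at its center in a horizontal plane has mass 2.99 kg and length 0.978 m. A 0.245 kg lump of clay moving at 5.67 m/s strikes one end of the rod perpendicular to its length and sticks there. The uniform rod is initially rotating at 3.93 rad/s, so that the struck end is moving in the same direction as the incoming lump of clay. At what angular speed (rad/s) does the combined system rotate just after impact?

|ω_f| ≈ 5.44 rad/s

About the pivot the impulsive forces during the collision are internal, so angular momentum about that axis is conserved.
I_p = (1/12)(2.99)(0.978)² = 0.2383 kg·m². Taking the sense of the lump of clay's angular momentum as positive, L_{lump} = m v R = (0.245)(5.67)(0.978/2) = 0.6793 kg·m²/s.
L_i = +I_p ω_p + m v R = +(0.2383)(3.93) + 0.6793 = 1.616 kg·m²/s.
After sticking, I_f = I_p + m R² = 0.2383 + (0.245)(0.978/2)² = 0.2969 kg·m².
ω_f = L_i / I_f = 1.616 / 0.2969 = 5.442 rad/s.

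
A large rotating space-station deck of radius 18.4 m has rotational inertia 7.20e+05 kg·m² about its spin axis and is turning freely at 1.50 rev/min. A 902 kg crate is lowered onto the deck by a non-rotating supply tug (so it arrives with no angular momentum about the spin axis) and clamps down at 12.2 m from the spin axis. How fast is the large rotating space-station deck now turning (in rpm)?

ω_f ≈ 1.26 rpm

The added mass arrives with no angular momentum about the spin axis, and any external torque about the spin axis is negligible, so the system's angular momentum is conserved.
Added inertia Σmr² = (902)(12.2)² = 1.343e+05 kg·m²; I_f = 7.200e+05 + 1.343e+05 = 8.543e+05 kg·m².
ω_f = I_p ω_i / I_f = (7.200e+05)(1.50) / 8.543e+05 = 1.264 rpm.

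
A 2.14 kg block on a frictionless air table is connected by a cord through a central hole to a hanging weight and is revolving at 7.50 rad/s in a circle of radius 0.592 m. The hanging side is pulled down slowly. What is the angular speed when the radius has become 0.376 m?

ω₂ ≈ 18.6 rad/s

The constraining force is radial, so m r² ω about the center is conserved.
ω₂ = ω₁ (r₁/r₂)² = (7.50)(0.592/0.376)² = 18.59 rad/s.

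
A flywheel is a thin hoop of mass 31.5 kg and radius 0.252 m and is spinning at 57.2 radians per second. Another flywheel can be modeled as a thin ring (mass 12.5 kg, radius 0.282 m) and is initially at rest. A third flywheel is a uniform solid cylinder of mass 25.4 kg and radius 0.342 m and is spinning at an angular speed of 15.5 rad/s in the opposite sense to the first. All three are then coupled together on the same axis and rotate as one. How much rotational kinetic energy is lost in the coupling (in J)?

ΔKE lost ≈ 2520 J

No external torque acts about the common axis, so total angular momentum is conserved.
Moments of inertia: I_A = (31.5)(0.252)² = 2.000 kg·m²; I_B = (12.5)(0.282)² = 0.9940 kg·m²; I_C = ½(25.4)(0.342)² = 1.485 kg·m².
Taking A's sense as positive: L = (2.000)(57.2) − (1.485)(15.5) = 91.40 kg·m²·rad/s.
Combined I = 2.000 + 0.9940 + 1.485 = 4.480 kg·m².
ω_f = L / I = 91.40 / 4.480 = 20.40 rad/s.
KE_i = ½ΣIω² = 3451 J; KE_f = ½(4.480)(20.40)² = 932.3 J.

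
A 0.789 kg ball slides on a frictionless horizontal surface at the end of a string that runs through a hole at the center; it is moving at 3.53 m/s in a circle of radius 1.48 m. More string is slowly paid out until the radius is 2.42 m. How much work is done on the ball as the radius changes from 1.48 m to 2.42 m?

The only horizontal force on the mass is along the cord (radial), so it exerts no torque about the hole and angular momentum m v r is conserved.
v₂ = v₁ r₁ / r₂ = (3.53)(1.48) / (2.42) = 2.159 m/s.
W = ΔKE = ½m(v₂² − v₁²) = -3.077 J.

W ≈ -3.08 J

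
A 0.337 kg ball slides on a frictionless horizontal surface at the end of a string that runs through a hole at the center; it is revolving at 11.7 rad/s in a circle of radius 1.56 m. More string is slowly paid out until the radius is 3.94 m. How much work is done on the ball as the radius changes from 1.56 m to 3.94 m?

W ≈ -47.3 J

The constraining force is radial, so m r² ω about the center is conserved.
ω₂ = ω₁ (r₁/r₂)² = (11.7)(1.56/3.94)² = 1.834 rad/s.
W = ΔKE = ½m(v₂² − v₁²) = -47.33 J.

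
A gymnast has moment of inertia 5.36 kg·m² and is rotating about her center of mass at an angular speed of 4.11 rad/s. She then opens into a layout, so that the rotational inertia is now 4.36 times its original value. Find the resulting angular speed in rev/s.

No external torque acts about the spin axis, so angular momentum is conserved.
I₂ = 4.36 × 5.36 = 23.37 kg·m².
ω₂ = I₁ω₁ / I₂ = (5.360)(4.11 rad/s) / (23.37) = 0.9427 rad/s = 0.1500 rev/s.

ω₂ ≈ 0.150 rev/s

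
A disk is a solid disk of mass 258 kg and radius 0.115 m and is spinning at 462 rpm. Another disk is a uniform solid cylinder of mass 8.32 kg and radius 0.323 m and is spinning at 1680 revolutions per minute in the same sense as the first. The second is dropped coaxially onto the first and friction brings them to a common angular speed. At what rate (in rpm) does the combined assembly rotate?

The coupling torques are internal; angular momentum about the shared axis is conserved.
Moments of inertia: I_A = ½(258)(0.115)² = 1.706 kg·m²; I_B = ½(8.32)(0.323)² = 0.4340 kg·m².
Taking A's sense as positive: L = (1.706)(462) + (0.4340)(1680) = 1517 kg·m²·rpm.
Combined I = 1.706 + 0.4340 = 2.140 kg·m².
ω_f = L / I = 1517 / 2.140 = 709.0 rpm.

|ω_f| ≈ 709 rpm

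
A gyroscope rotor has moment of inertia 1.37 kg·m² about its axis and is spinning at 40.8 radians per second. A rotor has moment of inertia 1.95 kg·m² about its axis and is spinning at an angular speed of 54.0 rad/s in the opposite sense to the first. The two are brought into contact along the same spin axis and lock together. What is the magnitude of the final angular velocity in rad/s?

|ω_f| ≈ 14.9 rad/s

The coupling torques are internal; angular momentum about the shared axis is conserved.
Taking A's sense as positive: L = (1.370)(40.8) − (1.950)(54.0) = -49.40 kg·m²·rad/s.
Combined I = 1.370 + 1.950 = 3.320 kg·m².
ω_f = L / I = -49.40 / 3.320 = -14.88 rad/s.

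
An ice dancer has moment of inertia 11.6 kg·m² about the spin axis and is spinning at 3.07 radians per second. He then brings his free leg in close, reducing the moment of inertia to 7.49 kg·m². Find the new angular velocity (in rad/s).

With no external torque about the axis, L is conserved: I₁ω₁ = I₂ω₂.
ω₂ = I₁ω₁ / I₂ = (11.60)(3.07 rad/s) / (7.490) = 4.755 rad/s.

ω₂ ≈ 4.75 rad/s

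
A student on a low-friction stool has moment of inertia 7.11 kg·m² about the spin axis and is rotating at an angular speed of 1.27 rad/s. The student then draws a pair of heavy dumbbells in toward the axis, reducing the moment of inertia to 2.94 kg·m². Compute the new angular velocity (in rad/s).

With no external torque about the axis, L is conserved: I₁ω₁ = I₂ω₂.
ω₂ = I₁ω₁ / I₂ = (7.110)(1.27 rad/s) / (2.940) = 3.071 rad/s.

ω₂ ≈ 3.07 rad/s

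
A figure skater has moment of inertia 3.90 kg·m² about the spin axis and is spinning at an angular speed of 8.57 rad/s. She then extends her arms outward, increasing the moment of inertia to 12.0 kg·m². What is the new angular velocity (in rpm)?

ω₂ ≈ 26.6 rpm

Angular momentum about the spin axis is conserved since the torque about it is zero.
ω₂ = I₁ω₁ / I₂ = (3.900)(8.57 rad/s) / (12.00) = 2.785 rad/s = 26.60 rpm.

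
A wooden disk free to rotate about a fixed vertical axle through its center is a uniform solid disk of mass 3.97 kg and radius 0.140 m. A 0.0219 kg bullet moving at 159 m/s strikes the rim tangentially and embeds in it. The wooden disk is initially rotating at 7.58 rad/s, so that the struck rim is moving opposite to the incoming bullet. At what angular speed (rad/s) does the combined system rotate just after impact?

The axle reaction passes through the axle and exerts no torque about it; angular momentum about the axle is conserved through the impact.
I_p = ½(3.97)(0.140)² = 0.03891 kg·m². Taking the sense of the bullet's angular momentum as positive, L_{bullet} = m v R = (0.0219)(159)(0.140) = 0.4875 kg·m²/s.
L_i = −I_p ω_p + m v R = −(0.03891)(7.58) + 0.4875 = 0.1926 kg·m²/s.
After sticking, I_f = I_p + m R² = 0.03891 + (0.0219)(0.140)² = 0.03934 kg·m².
ω_f = L_i / I_f = 0.1926 / 0.03934 = 4.896 rad/s.

|ω_f| ≈ 4.90 rad/s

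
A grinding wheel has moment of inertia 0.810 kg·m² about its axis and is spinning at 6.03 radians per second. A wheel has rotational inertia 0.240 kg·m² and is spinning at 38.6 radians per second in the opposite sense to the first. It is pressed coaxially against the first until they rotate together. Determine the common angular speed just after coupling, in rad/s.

The coupling torques are internal; angular momentum about the shared axis is conserved.
Taking A's sense as positive: L = (0.8100)(6.03) − (0.2400)(38.6) = -4.380 kg·m²·rad/s.
Combined I = 0.8100 + 0.2400 = 1.050 kg·m².
ω_f = L / I = -4.380 / 1.050 = -4.171 rad/s.

|ω_f| ≈ 4.17 rad/s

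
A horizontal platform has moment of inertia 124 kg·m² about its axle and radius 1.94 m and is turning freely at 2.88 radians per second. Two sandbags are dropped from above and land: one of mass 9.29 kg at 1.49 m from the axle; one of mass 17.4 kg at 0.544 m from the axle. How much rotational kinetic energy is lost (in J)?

energy lost ≈ 88.5 J

The added mass arrives with no angular momentum about the axle, and any external torque about the axle is negligible, so the system's angular momentum is conserved.
Added inertia Σmr² = (9.29)(1.49)² + (17.4)(0.544)² = 25.77 kg·m²; I_f = 124.0 + 25.77 = 149.8 kg·m².
ω_f = I_p ω_i / I_f = (124.0)(2.88) / 149.8 = 2.384 rad/s.
KE_i = ½(124.0)(2.880 rad/s)² = 514.3 J; KE_f = ½(149.8)(2.384)² = 425.8 J.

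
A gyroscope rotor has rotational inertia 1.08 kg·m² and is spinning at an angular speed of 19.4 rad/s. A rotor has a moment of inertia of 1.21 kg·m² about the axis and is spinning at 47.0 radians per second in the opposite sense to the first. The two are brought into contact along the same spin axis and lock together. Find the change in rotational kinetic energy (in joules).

No external torque acts about the common axis, so total angular momentum is conserved.
Taking A's sense as positive: L = (1.080)(19.4) − (1.210)(47.0) = -35.92 kg·m²·rad/s.
Combined I = 1.080 + 1.210 = 2.290 kg·m².
ω_f = L / I = -35.92 / 2.290 = -15.68 rad/s.
KE_i = ½ΣIω² = 1540 J; KE_f = ½(2.290)(15.68)² = 281.7 J.

ΔKE ≈ -1260 J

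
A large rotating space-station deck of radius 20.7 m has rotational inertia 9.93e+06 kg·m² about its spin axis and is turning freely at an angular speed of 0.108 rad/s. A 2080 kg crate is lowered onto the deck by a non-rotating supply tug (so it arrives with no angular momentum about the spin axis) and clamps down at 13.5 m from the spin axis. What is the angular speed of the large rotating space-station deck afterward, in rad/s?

The added mass arrives with no angular momentum about the spin axis, and any external torque about the spin axis is negligible, so the system's angular momentum is conserved.
Added inertia Σmr² = (2080)(13.5)² = 3.791e+05 kg·m²; I_f = 9.930e+06 + 3.791e+05 = 1.031e+07 kg·m².
ω_f = I_p ω_i / I_f = (9.930e+06)(0.108) / 1.031e+07 = 0.1040 rad/s.

ω_f ≈ 0.104 rad/s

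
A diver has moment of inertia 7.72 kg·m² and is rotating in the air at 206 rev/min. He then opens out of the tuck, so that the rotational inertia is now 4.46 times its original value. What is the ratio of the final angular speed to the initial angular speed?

Angular momentum about the spin axis is conserved since the torque about it is zero.
I₂ = 4.46 × 7.72 = 34.43 kg·m².
ω₂/ω₁ = I₁/I₂ = 7.720 / 34.43 = 0.2242.

ω₂/ω₁ ≈ 0.224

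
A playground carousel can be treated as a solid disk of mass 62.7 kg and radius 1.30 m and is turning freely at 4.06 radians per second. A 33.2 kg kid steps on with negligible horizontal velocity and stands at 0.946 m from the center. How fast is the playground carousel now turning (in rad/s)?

The added mass arrives with no angular momentum about the center, and any external torque about the center is negligible, so the system's angular momentum is conserved.
I_p = ½(62.7)(1.30)² = 52.98 kg·m².
Added inertia Σmr² = (33.2)(0.946)² = 29.71 kg·m²; I_f = 52.98 + 29.71 = 82.69 kg·m².
ω_f = I_p ω_i / I_f = (52.98)(4.06) / 82.69 = 2.601 rad/s.

ω_f ≈ 2.60 rad/s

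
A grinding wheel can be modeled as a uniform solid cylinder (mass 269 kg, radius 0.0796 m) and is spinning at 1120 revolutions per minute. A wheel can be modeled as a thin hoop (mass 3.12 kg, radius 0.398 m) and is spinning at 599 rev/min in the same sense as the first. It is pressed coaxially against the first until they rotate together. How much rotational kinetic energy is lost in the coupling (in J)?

ΔKE lost ≈ 466 J

No external torque acts about the common axis, so total angular momentum is conserved.
Moments of inertia: I_A = ½(269)(0.0796)² = 0.8522 kg·m²; I_B = (3.12)(0.398)² = 0.4942 kg·m².
Taking A's sense as positive: L = (0.8522)(1120) + (0.4942)(599) = 1251 kg·m²·rpm.
Combined I = 0.8522 + 0.4942 = 1.346 kg·m².
ω_f = L / I = 1251 / 1.346 = 928.8 rpm.
KE_i = ½ΣIω² = 6834 J; KE_f = ½(1.346)(97.26)² = 6368 J.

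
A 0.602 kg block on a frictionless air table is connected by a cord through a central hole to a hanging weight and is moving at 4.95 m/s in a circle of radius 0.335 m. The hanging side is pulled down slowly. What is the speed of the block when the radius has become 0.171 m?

v₂ ≈ 9.70 m/s

The only horizontal force on the mass is along the cord (radial), so it exerts no torque about the hole and angular momentum m v r is conserved.
v₂ = v₁ r₁ / r₂ = (4.95)(0.335) / (0.171) = 9.697 m/s.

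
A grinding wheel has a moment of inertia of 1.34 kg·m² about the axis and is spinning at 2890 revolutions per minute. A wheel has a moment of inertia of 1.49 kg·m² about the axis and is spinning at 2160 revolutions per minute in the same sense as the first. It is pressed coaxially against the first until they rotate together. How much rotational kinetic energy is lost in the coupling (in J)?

ΔKE lost ≈ 2060 J

The coupling torques are internal; angular momentum about the shared axis is conserved.
Taking A's sense as positive: L = (1.340)(2890) + (1.490)(2160) = 7091 kg·m²·rpm.
Combined I = 1.340 + 1.490 = 2.830 kg·m².
ω_f = L / I = 7091 / 2.830 = 2506 rpm.
KE_i = ½ΣIω² = 99480 J; KE_f = ½(2.830)(262.4)² = 97420 J.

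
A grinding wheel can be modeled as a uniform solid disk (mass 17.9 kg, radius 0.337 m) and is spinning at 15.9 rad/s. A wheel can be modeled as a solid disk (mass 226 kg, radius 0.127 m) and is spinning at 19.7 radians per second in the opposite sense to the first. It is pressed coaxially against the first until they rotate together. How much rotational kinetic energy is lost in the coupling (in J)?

No external torque acts about the common axis, so total angular momentum is conserved.
Moments of inertia: I_A = ½(17.9)(0.337)² = 1.016 kg·m²; I_B = ½(226)(0.127)² = 1.823 kg·m².
Taking A's sense as positive: L = (1.016)(15.9) − (1.823)(19.7) = -19.74 kg·m²·rad/s.
Combined I = 1.016 + 1.823 = 2.839 kg·m².
ω_f = L / I = -19.74 / 2.839 = -6.954 rad/s.
KE_i = ½ΣIω² = 482.1 J; KE_f = ½(2.839)(6.954)² = 68.65 J.

ΔKE lost ≈ 413 J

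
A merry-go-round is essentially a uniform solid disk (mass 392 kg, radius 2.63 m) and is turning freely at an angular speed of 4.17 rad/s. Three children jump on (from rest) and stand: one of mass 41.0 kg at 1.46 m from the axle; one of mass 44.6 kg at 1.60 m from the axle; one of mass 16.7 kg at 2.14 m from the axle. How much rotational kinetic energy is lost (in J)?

The added mass arrives with no angular momentum about the axle, and any external torque about the axle is negligible, so the system's angular momentum is conserved.
I_p = ½(392)(2.63)² = 1356 kg·m².
Added inertia Σmr² = (41.0)(1.46)² + (44.6)(1.60)² + (16.7)(2.14)² = 278.1 kg·m²; I_f = 1356 + 278.1 = 1634 kg·m².
ω_f = I_p ω_i / I_f = (1356)(4.17) / 1634 = 3.460 rad/s.
KE_i = ½(1356)(4.170 rad/s)² = 11790 J; KE_f = ½(1634)(3.460)² = 9781 J.

energy lost ≈ 2010 J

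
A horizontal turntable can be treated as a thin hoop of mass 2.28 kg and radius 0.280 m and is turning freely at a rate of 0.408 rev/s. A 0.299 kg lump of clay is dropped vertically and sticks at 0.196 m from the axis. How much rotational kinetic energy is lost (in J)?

The added mass arrives with no angular momentum about the axis, and any external torque about the axis is negligible, so the system's angular momentum is conserved.
I_p = (2.28)(0.280)² = 0.1788 kg·m².
Added inertia Σmr² = (0.299)(0.196)² = 0.01149 kg·m²; I_f = 0.1788 + 0.01149 = 0.1902 kg·m².
ω_f = I_p ω_i / I_f = (0.1788)(0.408) / 0.1902 = 0.3834 rev/s.
KE_i = ½(0.1788)(2.564 rad/s)² = 0.5874 J; KE_f = ½(0.1902)(2.409)² = 0.5519 J.

energy lost ≈ 0.0355 J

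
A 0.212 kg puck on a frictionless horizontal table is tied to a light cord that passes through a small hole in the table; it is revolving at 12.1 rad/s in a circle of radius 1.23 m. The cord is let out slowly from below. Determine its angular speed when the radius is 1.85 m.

ω₂ ≈ 5.35 rad/s

The constraining force is radial, so m r² ω about the center is conserved.
ω₂ = ω₁ (r₁/r₂)² = (12.1)(1.23/1.85)² = 5.349 rad/s.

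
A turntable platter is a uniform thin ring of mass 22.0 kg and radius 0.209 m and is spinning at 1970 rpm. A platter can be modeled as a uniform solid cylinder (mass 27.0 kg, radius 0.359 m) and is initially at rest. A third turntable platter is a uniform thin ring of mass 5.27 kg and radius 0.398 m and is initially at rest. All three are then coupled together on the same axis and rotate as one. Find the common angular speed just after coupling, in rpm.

|ω_f| ≈ 535 rpm

The coupling torques are internal; angular momentum about the shared axis is conserved.
Moments of inertia: I_A = (22.0)(0.209)² = 0.9610 kg·m²; I_B = ½(27.0)(0.359)² = 1.740 kg·m²; I_C = (5.27)(0.398)² = 0.8348 kg·m².
Taking A's sense as positive: L = (0.9610)(1970) = 1893 kg·m²·rpm.
Combined I = 0.9610 + 1.740 + 0.8348 = 3.536 kg·m².
ω_f = L / I = 1893 / 3.536 = 535.4 rpm.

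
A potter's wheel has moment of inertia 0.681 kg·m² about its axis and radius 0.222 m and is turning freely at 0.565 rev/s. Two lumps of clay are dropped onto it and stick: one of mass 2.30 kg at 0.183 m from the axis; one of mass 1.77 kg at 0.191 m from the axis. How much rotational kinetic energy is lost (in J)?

energy lost ≈ 0.739 J

The added mass arrives with no angular momentum about the axis, and any external torque about the axis is negligible, so the system's angular momentum is conserved.
Added inertia Σmr² = (2.30)(0.183)² + (1.77)(0.191)² = 0.1416 kg·m²; I_f = 0.6810 + 0.1416 = 0.8226 kg·m².
ω_f = I_p ω_i / I_f = (0.6810)(0.565) / 0.8226 = 0.4677 rev/s.
KE_i = ½(0.6810)(3.550 rad/s)² = 4.291 J; KE_f = ½(0.8226)(2.939)² = 3.553 J.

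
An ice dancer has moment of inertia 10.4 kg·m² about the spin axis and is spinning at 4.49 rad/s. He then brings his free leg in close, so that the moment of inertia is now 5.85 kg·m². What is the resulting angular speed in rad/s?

ω₂ ≈ 7.98 rad/s

Angular momentum about the spin axis is conserved since the torque about it is zero.
ω₂ = I₁ω₁ / I₂ = (10.40)(4.49 rad/s) / (5.850) = 7.982 rad/s.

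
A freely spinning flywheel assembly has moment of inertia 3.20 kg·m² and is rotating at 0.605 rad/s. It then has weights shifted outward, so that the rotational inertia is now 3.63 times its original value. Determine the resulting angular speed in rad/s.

With no external torque about the axis, L is conserved: I₁ω₁ = I₂ω₂.
I₂ = 3.63 × 3.20 = 11.62 kg·m².
ω₂ = I₁ω₁ / I₂ = (3.200)(0.605 rad/s) / (11.62) = 0.1667 rad/s.

ω₂ ≈ 0.167 rad/s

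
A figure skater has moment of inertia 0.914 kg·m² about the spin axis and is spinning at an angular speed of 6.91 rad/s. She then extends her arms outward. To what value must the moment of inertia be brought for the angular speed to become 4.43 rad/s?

I₂ ≈ 1.43 kg·m²

With no external torque about the axis, L is conserved: I₁ω₁ = I₂ω₂.
I₂ = I₁ω₁ / ω₂ = (0.914)(6.91) / (4.43) = 1.426 kg·m².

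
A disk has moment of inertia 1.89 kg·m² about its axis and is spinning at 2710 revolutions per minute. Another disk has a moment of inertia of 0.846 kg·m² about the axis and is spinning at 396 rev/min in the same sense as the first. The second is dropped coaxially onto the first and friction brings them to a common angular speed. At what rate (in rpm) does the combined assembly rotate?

|ω_f| ≈ 1990 rpm

The coupling torques are internal; angular momentum about the shared axis is conserved.
Taking A's sense as positive: L = (1.890)(2710) + (0.8460)(396) = 5457 kg·m²·rpm.
Combined I = 1.890 + 0.8460 = 2.736 kg·m².
ω_f = L / I = 5457 / 2.736 = 1994 rpm.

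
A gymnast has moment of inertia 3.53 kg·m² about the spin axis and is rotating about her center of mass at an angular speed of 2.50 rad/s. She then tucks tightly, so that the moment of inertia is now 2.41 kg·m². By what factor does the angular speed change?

Angular momentum about the spin axis is conserved since the torque about it is zero.
ω₂/ω₁ = I₁/I₂ = 3.530 / 2.410 = 1.465.

ω₂/ω₁ ≈ 1.46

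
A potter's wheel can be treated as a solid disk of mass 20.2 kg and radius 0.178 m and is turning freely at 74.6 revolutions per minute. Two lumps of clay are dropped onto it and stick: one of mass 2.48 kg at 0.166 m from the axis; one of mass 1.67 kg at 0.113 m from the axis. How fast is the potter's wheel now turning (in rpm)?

ω_f ≈ 58.3 rpm

No external torque acts about the axis; L_before = L_after.
I_p = ½(20.2)(0.178)² = 0.3200 kg·m².
Added inertia Σmr² = (2.48)(0.166)² + (1.67)(0.113)² = 0.08966 kg·m²; I_f = 0.3200 + 0.08966 = 0.4097 kg·m².
ω_f = I_p ω_i / I_f = (0.3200)(74.6) / 0.4097 = 58.27 rpm.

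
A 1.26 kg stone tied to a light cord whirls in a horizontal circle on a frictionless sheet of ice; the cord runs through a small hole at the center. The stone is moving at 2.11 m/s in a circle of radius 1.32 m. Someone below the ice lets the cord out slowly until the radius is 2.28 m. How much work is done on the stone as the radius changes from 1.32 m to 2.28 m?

Central (radial) force ⇒ zero torque about the center ⇒ m v r is constant.
v₂ = v₁ r₁ / r₂ = (2.11)(1.32) / (2.28) = 1.222 m/s.
W = ΔKE = ½m(v₂² − v₁²) = -1.865 J.

W ≈ -1.86 J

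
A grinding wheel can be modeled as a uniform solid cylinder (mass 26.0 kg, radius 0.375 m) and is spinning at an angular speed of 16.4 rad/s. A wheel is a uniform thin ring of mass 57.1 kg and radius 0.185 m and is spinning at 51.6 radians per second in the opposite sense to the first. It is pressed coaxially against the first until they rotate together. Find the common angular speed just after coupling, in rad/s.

|ω_f| ≈ 18.7 rad/s

No external torque acts about the common axis, so total angular momentum is conserved.
Moments of inertia: I_A = ½(26.0)(0.375)² = 1.828 kg·m²; I_B = (57.1)(0.185)² = 1.954 kg·m².
Taking A's sense as positive: L = (1.828)(16.4) − (1.954)(51.6) = -70.86 kg·m²·rad/s.
Combined I = 1.828 + 1.954 = 3.782 kg·m².
ω_f = L / I = -70.86 / 3.782 = -18.73 rad/s.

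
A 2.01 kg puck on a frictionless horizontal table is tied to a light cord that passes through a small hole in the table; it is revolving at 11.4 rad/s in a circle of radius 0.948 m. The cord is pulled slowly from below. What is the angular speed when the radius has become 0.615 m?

ω₂ ≈ 27.1 rad/s

The constraining force is radial, so m r² ω about the center is conserved.
ω₂ = ω₁ (r₁/r₂)² = (11.4)(0.948/0.615)² = 27.09 rad/s.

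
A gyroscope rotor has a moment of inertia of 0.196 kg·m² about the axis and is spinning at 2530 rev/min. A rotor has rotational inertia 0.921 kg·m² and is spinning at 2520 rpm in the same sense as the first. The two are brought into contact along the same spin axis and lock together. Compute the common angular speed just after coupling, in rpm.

No external torque acts about the common axis, so total angular momentum is conserved.
Taking A's sense as positive: L = (0.1960)(2530) + (0.9210)(2520) = 2817 kg·m²·rpm.
Combined I = 0.1960 + 0.9210 = 1.117 kg·m².
ω_f = L / I = 2817 / 1.117 = 2522 rpm.

|ω_f| ≈ 2520 rpm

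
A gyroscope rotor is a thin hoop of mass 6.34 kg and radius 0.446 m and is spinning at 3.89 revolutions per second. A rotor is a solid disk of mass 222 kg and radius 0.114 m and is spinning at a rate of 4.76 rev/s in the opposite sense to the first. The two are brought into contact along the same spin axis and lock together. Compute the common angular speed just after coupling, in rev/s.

The coupling torques are internal; angular momentum about the shared axis is conserved.
Moments of inertia: I_A = (6.34)(0.446)² = 1.261 kg·m²; I_B = ½(222)(0.114)² = 1.443 kg·m².
Taking A's sense as positive: L = (1.261)(3.89) − (1.443)(4.76) = -1.961 kg·m²·rev/s.
Combined I = 1.261 + 1.443 = 2.704 kg·m².
ω_f = L / I = -1.961 / 2.704 = -0.7252 rev/s.

|ω_f| ≈ 0.725 rev/s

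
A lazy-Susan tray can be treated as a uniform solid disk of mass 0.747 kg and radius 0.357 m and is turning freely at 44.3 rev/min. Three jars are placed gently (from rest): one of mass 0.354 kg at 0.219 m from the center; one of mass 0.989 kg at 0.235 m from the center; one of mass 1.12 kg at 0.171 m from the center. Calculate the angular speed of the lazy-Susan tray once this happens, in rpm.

ω_f ≈ 13.9 rpm

No external torque acts about the center; L_before = L_after.
I_p = ½(0.747)(0.357)² = 0.04760 kg·m².
Added inertia Σmr² = (0.354)(0.219)² + (0.989)(0.235)² + (1.12)(0.171)² = 0.1043 kg·m²; I_f = 0.04760 + 0.1043 = 0.1519 kg·m².
ω_f = I_p ω_i / I_f = (0.04760)(44.3) / 0.1519 = 13.88 rpm.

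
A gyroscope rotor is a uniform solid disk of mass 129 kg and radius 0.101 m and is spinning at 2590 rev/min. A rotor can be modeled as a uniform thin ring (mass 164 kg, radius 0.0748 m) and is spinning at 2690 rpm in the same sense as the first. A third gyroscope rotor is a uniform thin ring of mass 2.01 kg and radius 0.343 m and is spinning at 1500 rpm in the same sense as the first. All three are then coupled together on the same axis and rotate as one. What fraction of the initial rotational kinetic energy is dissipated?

No external torque acts about the common axis, so total angular momentum is conserved.
Moments of inertia: I_A = ½(129)(0.101)² = 0.6580 kg·m²; I_B = (164)(0.0748)² = 0.9176 kg·m²; I_C = (2.01)(0.343)² = 0.2365 kg·m².
Taking A's sense as positive: L = (0.6580)(2590) + (0.9176)(2690) + (0.2365)(1500) = 4527 kg·m²·rpm.
Combined I = 0.6580 + 0.9176 + 0.2365 = 1.812 kg·m².
ω_f = L / I = 4527 / 1.812 = 2498 rpm.
KE_i = ½ΣIω² = 63520 J; KE_f = ½(1.812)(261.6)² = 62020 J.
Fraction dissipated = (KE_i − KE_f)/KE_i = 0.02373.

fraction ≈ 0.0237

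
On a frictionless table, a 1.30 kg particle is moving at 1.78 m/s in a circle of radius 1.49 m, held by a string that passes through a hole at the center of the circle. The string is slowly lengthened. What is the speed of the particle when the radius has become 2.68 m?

Central (radial) force ⇒ zero torque about the center ⇒ m v r is constant.
v₂ = v₁ r₁ / r₂ = (1.78)(1.49) / (2.68) = 0.9896 m/s.

v₂ ≈ 0.990 m/s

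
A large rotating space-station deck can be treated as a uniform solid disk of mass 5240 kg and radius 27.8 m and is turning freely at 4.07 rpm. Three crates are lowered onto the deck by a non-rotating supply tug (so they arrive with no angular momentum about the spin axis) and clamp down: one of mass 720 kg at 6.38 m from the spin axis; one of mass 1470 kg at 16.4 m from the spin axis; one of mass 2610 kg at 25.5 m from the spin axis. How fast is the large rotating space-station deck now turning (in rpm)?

No external torque acts about the spin axis; L_before = L_after.
I_p = ½(5240)(27.8)² = 2.025e+06 kg·m².
Added inertia Σmr² = (720)(6.38)² + (1470)(16.4)² + (2610)(25.5)² = 2.122e+06 kg·m²; I_f = 2.025e+06 + 2.122e+06 = 4.147e+06 kg·m².
ω_f = I_p ω_i / I_f = (2.025e+06)(4.07) / 4.147e+06 = 1.987 rpm.

ω_f ≈ 1.99 rpm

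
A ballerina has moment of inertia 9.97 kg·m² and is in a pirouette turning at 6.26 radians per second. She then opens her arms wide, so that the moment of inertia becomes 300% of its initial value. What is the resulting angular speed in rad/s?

With no external torque about the axis, L is conserved: I₁ω₁ = I₂ω₂.
I₂ = 3.00 × 9.97 = 29.91 kg·m².
ω₂ = I₁ω₁ / I₂ = (9.970)(6.26 rad/s) / (29.91) = 2.087 rad/s.

ω₂ ≈ 2.09 rad/s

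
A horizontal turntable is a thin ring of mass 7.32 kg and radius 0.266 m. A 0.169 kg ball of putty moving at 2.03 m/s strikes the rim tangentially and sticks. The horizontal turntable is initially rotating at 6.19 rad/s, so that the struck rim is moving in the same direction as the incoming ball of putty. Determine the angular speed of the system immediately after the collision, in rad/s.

|ω_f| ≈ 6.22 rad/s

About the axle the impulsive forces during the collision are internal, so angular momentum about that axis is conserved.
I_p = (7.32)(0.266)² = 0.5179 kg·m². Taking the sense of the ball of putty's angular momentum as positive, L_{ball} = m v R = (0.169)(2.03)(0.266) = 0.09126 kg·m²/s.
L_i = +I_p ω_p + m v R = +(0.5179)(6.19) + 0.09126 = 3.297 kg·m²/s.
After sticking, I_f = I_p + m R² = 0.5179 + (0.169)(0.266)² = 0.5299 kg·m².
ω_f = L_i / I_f = 3.297 / 0.5299 = 6.223 rad/s.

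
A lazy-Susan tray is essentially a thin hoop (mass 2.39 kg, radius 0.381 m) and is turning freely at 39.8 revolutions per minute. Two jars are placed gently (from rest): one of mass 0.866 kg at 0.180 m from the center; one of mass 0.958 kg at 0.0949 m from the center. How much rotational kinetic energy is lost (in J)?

The added mass arrives with no angular momentum about the center, and any external torque about the center is negligible, so the system's angular momentum is conserved.
I_p = (2.39)(0.381)² = 0.3469 kg·m².
Added inertia Σmr² = (0.866)(0.180)² + (0.958)(0.0949)² = 0.03669 kg·m²; I_f = 0.3469 + 0.03669 = 0.3836 kg·m².
ω_f = I_p ω_i / I_f = (0.3469)(39.8) / 0.3836 = 35.99 rpm.
KE_i = ½(0.3469)(4.168 rad/s)² = 3.013 J; KE_f = ½(0.3836)(3.769)² = 2.725 J.

energy lost ≈ 0.288 J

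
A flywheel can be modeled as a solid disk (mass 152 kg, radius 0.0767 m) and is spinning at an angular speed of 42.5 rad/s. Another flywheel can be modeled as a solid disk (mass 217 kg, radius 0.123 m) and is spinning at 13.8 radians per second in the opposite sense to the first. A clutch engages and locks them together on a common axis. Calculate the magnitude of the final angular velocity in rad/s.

The coupling torques are internal; angular momentum about the shared axis is conserved.
Moments of inertia: I_A = ½(152)(0.0767)² = 0.4471 kg·m²; I_B = ½(217)(0.123)² = 1.641 kg·m².
Taking A's sense as positive: L = (0.4471)(42.5) − (1.641)(13.8) = -3.651 kg·m²·rad/s.
Combined I = 0.4471 + 1.641 = 2.089 kg·m².
ω_f = L / I = -3.651 / 2.089 = -1.748 rad/s.

|ω_f| ≈ 1.75 rad/s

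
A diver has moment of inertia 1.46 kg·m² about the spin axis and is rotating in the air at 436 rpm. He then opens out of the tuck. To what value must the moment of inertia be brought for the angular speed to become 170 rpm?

I₂ ≈ 3.74 kg·m²

With no external torque about the axis, L is conserved: I₁ω₁ = I₂ω₂.
I₂ = I₁ω₁ / ω₂ = (1.46)(436) / (170) = 3.744 kg·m².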